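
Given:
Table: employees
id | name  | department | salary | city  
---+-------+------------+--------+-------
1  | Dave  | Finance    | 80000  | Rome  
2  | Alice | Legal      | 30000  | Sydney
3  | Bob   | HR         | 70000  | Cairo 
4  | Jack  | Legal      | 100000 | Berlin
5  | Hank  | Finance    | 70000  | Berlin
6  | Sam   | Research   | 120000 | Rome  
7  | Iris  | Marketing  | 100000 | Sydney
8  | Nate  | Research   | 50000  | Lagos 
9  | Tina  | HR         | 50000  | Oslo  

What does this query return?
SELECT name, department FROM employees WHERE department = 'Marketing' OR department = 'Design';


Filtering: department = 'Marketing' OR 'Design'
Matching: 1 rows

1 rows:
Iris, Marketing


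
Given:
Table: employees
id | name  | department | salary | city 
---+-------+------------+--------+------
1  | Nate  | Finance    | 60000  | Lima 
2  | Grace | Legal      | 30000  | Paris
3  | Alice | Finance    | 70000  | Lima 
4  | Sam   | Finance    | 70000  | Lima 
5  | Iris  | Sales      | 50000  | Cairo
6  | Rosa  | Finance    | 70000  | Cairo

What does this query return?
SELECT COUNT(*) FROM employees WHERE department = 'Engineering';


Counting rows where department = 'Engineering'


0


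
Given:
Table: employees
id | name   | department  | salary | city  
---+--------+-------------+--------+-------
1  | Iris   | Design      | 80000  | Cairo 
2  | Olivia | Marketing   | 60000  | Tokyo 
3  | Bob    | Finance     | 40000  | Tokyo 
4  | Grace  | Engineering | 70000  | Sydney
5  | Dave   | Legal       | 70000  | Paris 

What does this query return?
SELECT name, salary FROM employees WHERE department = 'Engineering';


Filtering: department = 'Engineering'
Matching rows: 1

1 rows:
Grace, 70000


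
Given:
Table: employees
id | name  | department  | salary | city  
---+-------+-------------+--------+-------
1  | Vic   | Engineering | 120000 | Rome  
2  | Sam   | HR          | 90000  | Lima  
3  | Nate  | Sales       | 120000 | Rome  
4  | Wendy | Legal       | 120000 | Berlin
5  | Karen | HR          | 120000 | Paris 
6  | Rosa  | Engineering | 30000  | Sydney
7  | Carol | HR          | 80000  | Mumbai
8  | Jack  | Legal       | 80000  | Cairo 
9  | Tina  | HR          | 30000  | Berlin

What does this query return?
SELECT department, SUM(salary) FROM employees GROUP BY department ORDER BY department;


Summing salary within each department:
  Engineering: 120000 + 30000 = 150000
  HR: 90000 + 120000 + 80000 + 30000 = 320000
  Legal: 120000 + 80000 = 200000
  Sales: 120000 = 120000


4 groups:
Engineering, 150000
HR, 320000
Legal, 200000
Sales, 120000


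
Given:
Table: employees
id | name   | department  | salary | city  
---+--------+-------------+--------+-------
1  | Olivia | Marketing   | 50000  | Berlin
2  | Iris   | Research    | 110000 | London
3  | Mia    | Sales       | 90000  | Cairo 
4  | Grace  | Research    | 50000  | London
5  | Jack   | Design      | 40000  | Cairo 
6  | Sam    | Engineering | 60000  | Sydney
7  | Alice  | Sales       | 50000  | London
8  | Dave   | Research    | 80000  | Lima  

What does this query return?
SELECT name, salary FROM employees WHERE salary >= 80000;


Filtering: salary >= 80000
Matching: 3 rows

3 rows:
Iris, 110000
Mia, 90000
Dave, 80000


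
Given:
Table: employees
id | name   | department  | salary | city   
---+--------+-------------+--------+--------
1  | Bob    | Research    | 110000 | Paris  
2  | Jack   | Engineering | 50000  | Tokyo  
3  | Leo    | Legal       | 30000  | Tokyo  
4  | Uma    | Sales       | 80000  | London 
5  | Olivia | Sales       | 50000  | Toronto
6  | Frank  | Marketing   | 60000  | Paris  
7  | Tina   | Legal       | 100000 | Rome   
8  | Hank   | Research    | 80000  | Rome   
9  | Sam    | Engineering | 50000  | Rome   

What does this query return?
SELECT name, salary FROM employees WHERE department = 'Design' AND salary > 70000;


Filtering: department = 'Design' AND salary > 70000
Matching: 0 rows

Empty result set (0 rows)


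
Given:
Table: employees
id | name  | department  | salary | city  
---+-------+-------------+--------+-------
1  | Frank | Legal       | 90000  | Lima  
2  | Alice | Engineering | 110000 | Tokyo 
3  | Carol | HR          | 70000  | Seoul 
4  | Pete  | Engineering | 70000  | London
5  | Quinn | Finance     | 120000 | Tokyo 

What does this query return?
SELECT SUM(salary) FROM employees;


SUM(salary) = 90000 + 110000 + 70000 + 70000 + 120000 = 460000

460000


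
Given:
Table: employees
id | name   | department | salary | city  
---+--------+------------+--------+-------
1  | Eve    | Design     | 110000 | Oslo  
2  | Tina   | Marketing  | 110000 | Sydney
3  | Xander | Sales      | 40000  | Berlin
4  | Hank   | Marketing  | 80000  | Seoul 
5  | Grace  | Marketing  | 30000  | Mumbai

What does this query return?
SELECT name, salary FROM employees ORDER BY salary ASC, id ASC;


Sorting by salary ASC, then id ASC for ties

5 rows:
Grace, 30000
Xander, 40000
Hank, 80000
Eve, 110000
Tina, 110000


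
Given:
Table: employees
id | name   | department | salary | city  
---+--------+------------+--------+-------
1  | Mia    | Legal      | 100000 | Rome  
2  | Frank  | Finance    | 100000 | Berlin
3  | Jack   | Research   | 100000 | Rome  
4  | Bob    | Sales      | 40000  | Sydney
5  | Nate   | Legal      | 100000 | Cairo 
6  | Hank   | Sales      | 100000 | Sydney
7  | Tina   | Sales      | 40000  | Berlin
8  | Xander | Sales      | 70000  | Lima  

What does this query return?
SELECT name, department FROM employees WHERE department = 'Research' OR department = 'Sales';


Filtering: department = 'Research' OR 'Sales'
Matching: 5 rows

5 rows:
Jack, Research
Bob, Sales
Hank, Sales
Tina, Sales
Xander, Sales


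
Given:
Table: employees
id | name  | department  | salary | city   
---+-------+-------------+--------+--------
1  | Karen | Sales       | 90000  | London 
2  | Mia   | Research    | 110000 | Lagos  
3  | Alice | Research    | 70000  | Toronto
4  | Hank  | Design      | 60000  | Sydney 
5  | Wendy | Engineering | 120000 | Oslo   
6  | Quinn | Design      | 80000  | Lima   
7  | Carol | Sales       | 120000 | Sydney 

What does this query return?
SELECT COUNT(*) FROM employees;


COUNT(*) counts all rows

7


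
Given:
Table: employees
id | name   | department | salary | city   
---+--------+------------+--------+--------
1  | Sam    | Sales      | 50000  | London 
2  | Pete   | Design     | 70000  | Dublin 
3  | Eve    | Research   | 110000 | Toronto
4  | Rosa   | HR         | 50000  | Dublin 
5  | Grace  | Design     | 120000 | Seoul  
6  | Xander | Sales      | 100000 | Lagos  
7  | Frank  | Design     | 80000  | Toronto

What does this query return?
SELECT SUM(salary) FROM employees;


SUM(salary) = 50000 + 70000 + 110000 + 50000 + 120000 + 100000 + 80000 = 580000

580000


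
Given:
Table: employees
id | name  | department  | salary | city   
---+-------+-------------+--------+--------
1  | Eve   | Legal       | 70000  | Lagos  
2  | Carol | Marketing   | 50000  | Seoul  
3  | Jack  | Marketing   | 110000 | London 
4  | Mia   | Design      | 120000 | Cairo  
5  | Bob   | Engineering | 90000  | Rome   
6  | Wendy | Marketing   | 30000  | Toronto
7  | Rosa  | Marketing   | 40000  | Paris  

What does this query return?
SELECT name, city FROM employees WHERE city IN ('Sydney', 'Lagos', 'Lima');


Filtering: city IN ('Sydney', 'Lagos', 'Lima')
Matching: 1 rows

1 rows:
Eve, Lagos


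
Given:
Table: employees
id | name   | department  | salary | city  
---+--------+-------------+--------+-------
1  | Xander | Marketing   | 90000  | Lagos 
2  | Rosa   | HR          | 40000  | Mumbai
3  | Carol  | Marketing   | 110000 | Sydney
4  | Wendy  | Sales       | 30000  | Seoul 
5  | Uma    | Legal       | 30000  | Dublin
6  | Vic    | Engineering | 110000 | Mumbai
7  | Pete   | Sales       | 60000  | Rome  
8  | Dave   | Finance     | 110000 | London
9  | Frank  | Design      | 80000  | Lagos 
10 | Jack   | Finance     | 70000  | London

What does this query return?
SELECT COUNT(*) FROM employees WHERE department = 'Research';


Counting rows where department = 'Research'


0


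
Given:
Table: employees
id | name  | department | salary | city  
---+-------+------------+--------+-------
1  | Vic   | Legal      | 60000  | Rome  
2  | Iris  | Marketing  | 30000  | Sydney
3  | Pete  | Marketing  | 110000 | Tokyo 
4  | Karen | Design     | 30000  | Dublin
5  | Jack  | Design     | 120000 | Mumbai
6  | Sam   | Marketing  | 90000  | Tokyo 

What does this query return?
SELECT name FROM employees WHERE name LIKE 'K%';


LIKE 'K%' matches names starting with 'K'
Matching: 1

1 rows:
Karen


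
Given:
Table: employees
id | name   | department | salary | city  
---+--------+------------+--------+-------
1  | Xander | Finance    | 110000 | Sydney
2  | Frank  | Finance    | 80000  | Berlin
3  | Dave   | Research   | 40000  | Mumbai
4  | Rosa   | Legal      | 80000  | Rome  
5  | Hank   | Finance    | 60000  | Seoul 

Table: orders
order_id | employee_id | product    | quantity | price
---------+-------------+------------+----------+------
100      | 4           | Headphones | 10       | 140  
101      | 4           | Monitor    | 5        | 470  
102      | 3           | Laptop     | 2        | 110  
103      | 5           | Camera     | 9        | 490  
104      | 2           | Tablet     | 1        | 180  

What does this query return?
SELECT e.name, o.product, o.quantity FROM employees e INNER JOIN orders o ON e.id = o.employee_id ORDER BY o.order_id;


Joining employees.id = orders.employee_id:
  employee Rosa (id=4) -> order Headphones
  employee Rosa (id=4) -> order Monitor
  employee Dave (id=3) -> order Laptop
  employee Hank (id=5) -> order Camera
  employee Frank (id=2) -> order Tablet


5 rows:
Rosa, Headphones, 10
Rosa, Monitor, 5
Dave, Laptop, 2
Hank, Camera, 9
Frank, Tablet, 1


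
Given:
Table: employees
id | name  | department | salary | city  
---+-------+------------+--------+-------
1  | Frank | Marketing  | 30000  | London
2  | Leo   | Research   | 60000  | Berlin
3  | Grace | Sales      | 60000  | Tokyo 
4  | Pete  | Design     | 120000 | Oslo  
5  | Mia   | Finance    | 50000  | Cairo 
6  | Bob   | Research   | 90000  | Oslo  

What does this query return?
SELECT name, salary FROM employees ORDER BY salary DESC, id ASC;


Sorting by salary DESC, then id ASC for ties

6 rows:
Pete, 120000
Bob, 90000
Leo, 60000
Grace, 60000
Mia, 50000
Frank, 30000


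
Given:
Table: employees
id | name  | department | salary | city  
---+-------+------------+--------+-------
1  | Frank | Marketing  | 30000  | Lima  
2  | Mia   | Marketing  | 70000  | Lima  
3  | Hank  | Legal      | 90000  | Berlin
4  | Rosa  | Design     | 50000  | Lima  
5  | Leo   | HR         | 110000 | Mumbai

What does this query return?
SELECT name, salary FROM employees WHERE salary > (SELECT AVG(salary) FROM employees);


Subquery: AVG(salary) = 70000.0
Filtering: salary > 70000.0
  Hank (90000) -> MATCH
  Leo (110000) -> MATCH


2 rows:
Hank, 90000
Leo, 110000


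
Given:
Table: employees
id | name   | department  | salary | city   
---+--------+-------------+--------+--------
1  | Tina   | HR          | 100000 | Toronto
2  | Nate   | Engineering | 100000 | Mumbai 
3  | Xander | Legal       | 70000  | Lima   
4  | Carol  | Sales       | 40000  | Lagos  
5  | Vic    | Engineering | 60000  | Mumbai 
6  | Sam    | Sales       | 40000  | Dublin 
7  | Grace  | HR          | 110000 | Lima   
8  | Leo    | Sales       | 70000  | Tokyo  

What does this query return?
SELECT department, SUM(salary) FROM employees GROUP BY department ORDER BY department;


Summing salary within each department:
  Engineering: 100000 + 60000 = 160000
  HR: 100000 + 110000 = 210000
  Legal: 70000 = 70000
  Sales: 40000 + 40000 + 70000 = 150000


4 groups:
Engineering, 160000
HR, 210000
Legal, 70000
Sales, 150000


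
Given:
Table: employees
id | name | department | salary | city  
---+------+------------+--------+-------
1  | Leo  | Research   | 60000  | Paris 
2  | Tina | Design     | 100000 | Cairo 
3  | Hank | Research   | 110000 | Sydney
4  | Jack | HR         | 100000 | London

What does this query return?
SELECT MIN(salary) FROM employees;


Salaries: 60000, 100000, 110000, 100000
MIN = 60000

60000


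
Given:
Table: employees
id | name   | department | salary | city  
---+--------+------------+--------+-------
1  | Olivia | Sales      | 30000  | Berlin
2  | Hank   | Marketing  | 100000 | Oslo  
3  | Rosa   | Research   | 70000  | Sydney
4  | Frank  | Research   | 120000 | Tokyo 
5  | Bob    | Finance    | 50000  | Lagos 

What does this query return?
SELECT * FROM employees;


SELECT * returns all 5 rows with all columns

5 rows:
1, Olivia, Sales, 30000, Berlin
2, Hank, Marketing, 100000, Oslo
3, Rosa, Research, 70000, Sydney
4, Frank, Research, 120000, Tokyo
5, Bob, Finance, 50000, Lagos


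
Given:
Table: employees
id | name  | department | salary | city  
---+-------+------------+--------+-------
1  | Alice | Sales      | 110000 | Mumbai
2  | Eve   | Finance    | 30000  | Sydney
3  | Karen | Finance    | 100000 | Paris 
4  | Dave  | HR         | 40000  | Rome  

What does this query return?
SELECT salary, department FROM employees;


Projecting columns: salary, department

4 rows:
110000, Sales
30000, Finance
100000, Finance
40000, HR


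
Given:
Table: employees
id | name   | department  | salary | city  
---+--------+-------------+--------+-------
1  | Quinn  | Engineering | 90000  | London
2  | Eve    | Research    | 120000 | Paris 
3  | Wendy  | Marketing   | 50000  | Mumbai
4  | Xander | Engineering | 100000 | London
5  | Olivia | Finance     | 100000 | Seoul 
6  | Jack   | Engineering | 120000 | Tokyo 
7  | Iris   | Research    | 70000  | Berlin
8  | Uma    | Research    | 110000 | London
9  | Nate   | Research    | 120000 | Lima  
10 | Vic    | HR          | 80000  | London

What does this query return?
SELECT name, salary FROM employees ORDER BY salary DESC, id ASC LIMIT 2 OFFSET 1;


Sort by salary DESC (id ASC tiebreak), then skip 1 and take 2
Rows 2 through 3

2 rows:
Jack, 120000
Nate, 120000


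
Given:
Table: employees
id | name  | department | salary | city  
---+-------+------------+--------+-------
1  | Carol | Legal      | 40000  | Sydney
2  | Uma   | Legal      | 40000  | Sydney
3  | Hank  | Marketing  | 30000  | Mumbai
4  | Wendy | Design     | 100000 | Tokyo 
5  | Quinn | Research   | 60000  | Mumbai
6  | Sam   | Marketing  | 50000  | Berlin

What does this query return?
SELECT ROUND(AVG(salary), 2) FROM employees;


SUM(salary) = 320000
COUNT = 6
ROUND(AVG, 2) = ROUND(320000 / 6, 2) = 53333.33

53333.33


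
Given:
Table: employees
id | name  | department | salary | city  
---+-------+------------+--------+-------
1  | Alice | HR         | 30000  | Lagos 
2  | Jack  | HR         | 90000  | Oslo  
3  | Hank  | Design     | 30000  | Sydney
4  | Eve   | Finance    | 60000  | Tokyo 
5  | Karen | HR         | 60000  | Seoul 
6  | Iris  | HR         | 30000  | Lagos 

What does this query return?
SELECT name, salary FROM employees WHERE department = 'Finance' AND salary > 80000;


Filtering: department = 'Finance' AND salary > 80000
Matching: 0 rows

Empty result set (0 rows)


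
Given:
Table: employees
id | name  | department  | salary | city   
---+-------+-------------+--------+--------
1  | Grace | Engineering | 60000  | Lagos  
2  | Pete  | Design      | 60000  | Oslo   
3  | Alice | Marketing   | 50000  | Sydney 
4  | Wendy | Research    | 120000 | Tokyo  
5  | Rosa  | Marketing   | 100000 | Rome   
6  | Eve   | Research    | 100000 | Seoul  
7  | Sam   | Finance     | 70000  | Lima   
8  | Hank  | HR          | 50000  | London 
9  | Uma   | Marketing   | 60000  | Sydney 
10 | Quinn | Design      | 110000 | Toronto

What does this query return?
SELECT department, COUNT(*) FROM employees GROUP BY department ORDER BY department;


Assigning each row to its department group:
  Grace -> Engineering
  Pete -> Design
  Alice -> Marketing
  Wendy -> Research
  Rosa -> Marketing
  Eve -> Research
  Sam -> Finance
  Hank -> HR
  Uma -> Marketing
  Quinn -> Design


6 groups:
Design, 2
Engineering, 1
Finance, 1
HR, 1
Marketing, 3
Research, 2


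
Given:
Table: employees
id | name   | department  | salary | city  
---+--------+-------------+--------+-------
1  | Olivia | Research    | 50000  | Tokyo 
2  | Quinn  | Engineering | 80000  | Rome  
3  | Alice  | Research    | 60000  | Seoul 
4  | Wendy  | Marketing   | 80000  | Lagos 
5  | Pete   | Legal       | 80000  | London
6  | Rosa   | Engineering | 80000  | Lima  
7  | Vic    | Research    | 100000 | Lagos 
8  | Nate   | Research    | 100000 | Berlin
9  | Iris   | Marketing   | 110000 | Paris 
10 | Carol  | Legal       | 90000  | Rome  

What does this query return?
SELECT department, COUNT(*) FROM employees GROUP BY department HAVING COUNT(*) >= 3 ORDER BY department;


Groups with count >= 3:
  Research: 4 -> PASS
  Engineering: 2 -> filtered out
  Legal: 2 -> filtered out
  Marketing: 2 -> filtered out


1 groups:
Research, 4


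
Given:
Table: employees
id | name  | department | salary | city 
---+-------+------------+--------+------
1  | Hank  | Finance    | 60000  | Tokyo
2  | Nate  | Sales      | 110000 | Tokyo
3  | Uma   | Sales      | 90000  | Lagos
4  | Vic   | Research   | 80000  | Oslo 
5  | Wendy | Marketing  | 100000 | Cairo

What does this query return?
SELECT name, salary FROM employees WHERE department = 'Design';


Filtering: department = 'Design'
Matching rows: 0

Empty result set (0 rows)


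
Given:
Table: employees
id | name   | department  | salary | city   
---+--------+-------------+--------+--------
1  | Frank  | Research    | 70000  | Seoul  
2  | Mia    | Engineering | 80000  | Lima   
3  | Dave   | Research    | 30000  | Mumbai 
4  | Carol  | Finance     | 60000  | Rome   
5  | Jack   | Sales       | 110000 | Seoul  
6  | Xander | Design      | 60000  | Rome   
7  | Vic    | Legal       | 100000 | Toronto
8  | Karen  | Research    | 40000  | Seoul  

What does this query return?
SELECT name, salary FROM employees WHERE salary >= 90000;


Filtering: salary >= 90000
Matching: 2 rows

2 rows:
Jack, 110000
Vic, 100000


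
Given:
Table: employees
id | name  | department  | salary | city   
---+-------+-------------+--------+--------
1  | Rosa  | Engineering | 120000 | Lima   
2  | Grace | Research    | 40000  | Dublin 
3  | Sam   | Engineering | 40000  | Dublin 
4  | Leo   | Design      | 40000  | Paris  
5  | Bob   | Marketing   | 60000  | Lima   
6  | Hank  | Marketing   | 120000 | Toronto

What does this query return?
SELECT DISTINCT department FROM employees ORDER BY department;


All 'department' values (row order): Engineering, Research, Engineering, Design, Marketing, Marketing
Removing duplicates leaves 4 unique value(s).

4 values:
Design
Engineering
Marketing
Research


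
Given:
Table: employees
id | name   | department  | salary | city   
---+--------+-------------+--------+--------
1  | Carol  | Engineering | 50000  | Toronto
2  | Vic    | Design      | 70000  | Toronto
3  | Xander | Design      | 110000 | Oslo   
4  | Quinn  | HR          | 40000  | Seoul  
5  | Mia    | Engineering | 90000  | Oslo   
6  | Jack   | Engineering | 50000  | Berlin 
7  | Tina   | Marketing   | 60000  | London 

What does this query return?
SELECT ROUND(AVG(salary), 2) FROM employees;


SUM(salary) = 470000
COUNT = 7
ROUND(AVG, 2) = ROUND(470000 / 7, 2) = 67142.86

67142.86


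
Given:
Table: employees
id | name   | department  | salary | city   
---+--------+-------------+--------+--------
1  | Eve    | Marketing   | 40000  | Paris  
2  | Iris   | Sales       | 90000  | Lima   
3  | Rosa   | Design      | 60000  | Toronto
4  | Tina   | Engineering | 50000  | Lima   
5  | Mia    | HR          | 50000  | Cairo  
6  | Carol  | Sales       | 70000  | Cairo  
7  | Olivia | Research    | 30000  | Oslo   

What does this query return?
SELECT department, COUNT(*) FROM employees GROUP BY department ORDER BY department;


Assigning each row to its department group:
  Eve -> Marketing
  Iris -> Sales
  Rosa -> Design
  Tina -> Engineering
  Mia -> HR
  Carol -> Sales
  Olivia -> Research


6 groups:
Design, 1
Engineering, 1
HR, 1
Marketing, 1
Research, 1
Sales, 2


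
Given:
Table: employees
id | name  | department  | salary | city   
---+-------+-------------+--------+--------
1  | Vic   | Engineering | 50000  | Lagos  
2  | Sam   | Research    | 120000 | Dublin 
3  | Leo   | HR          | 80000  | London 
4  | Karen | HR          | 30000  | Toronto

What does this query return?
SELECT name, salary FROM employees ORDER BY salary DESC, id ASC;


Sorting by salary DESC, then id ASC for ties

4 rows:
Sam, 120000
Leo, 80000
Vic, 50000
Karen, 30000


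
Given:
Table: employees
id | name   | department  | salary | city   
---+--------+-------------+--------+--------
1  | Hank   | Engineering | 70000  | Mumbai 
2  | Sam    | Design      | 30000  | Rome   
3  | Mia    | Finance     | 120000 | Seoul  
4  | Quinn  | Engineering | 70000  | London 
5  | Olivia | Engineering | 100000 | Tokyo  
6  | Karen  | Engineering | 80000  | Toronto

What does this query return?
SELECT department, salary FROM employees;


Projecting columns: department, salary

6 rows:
Engineering, 70000
Design, 30000
Finance, 120000
Engineering, 70000
Engineering, 100000
Engineering, 80000


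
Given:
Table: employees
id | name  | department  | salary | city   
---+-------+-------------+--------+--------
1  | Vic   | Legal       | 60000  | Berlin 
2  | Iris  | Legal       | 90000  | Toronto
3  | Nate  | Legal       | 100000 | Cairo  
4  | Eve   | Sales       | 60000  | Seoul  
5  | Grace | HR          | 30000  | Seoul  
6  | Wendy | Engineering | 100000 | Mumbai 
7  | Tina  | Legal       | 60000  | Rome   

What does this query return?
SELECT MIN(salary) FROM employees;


Salaries: 60000, 90000, 100000, 60000, 30000, 100000, 60000
MIN = 30000

30000


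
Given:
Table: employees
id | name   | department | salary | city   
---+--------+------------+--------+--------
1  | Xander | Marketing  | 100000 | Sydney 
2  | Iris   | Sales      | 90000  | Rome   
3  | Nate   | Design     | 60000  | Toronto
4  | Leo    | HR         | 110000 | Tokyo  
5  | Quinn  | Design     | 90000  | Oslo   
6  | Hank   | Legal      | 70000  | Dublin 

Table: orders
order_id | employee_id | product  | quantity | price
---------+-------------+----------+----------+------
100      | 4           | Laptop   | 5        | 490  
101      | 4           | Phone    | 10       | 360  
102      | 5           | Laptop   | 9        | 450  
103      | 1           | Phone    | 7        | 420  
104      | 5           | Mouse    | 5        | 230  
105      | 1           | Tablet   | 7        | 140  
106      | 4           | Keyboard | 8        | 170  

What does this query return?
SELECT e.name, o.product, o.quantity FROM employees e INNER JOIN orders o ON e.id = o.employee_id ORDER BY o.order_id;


Joining employees.id = orders.employee_id:
  employee Leo (id=4) -> order Laptop
  employee Leo (id=4) -> order Phone
  employee Quinn (id=5) -> order Laptop
  employee Xander (id=1) -> order Phone
  employee Quinn (id=5) -> order Mouse
  employee Xander (id=1) -> order Tablet
  employee Leo (id=4) -> order Keyboard


7 rows:
Leo, Laptop, 5
Leo, Phone, 10
Quinn, Laptop, 9
Xander, Phone, 7
Quinn, Mouse, 5
Xander, Tablet, 7
Leo, Keyboard, 8


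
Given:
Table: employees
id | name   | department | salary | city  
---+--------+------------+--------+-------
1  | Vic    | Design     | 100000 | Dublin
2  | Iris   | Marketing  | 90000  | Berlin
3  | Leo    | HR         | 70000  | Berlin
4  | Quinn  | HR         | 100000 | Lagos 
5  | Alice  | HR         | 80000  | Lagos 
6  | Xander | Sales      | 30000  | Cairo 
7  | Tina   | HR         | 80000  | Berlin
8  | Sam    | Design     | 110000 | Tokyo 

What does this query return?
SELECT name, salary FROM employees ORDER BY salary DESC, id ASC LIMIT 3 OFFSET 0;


Sort by salary DESC (id ASC tiebreak), then skip 0 and take 3
Rows 1 through 3

3 rows:
Sam, 110000
Vic, 100000
Quinn, 100000


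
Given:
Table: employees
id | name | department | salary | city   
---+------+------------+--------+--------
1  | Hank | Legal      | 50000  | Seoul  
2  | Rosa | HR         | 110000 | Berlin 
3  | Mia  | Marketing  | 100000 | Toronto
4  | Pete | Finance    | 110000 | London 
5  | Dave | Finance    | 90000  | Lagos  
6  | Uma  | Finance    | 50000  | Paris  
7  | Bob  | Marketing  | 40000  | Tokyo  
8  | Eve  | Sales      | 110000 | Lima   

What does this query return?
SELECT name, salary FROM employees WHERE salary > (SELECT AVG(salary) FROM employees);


Subquery: AVG(salary) = 82500.0
Filtering: salary > 82500.0
  Rosa (110000) -> MATCH
  Mia (100000) -> MATCH
  Pete (110000) -> MATCH
  Dave (90000) -> MATCH
  Eve (110000) -> MATCH


5 rows:
Rosa, 110000
Mia, 100000
Pete, 110000
Dave, 90000
Eve, 110000


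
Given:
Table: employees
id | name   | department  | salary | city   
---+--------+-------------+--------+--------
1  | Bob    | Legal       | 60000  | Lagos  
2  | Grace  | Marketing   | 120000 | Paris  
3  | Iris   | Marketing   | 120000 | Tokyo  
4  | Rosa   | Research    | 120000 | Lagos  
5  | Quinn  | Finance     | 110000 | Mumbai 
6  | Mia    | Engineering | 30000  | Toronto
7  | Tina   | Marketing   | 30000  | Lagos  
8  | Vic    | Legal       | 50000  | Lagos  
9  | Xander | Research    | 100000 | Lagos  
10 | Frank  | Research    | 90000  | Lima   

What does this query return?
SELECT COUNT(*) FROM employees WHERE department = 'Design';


Counting rows where department = 'Design'


0


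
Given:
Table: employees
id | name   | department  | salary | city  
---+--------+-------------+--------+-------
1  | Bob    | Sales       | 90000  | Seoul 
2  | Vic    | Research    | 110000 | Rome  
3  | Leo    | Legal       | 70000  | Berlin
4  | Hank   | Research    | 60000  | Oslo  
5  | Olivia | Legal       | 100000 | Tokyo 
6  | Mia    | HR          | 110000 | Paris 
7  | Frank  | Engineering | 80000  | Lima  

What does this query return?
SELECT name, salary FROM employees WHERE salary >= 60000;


Filtering: salary >= 60000
Matching: 7 rows

7 rows:
Bob, 90000
Vic, 110000
Leo, 70000
Hank, 60000
Olivia, 100000
Mia, 110000
Frank, 80000


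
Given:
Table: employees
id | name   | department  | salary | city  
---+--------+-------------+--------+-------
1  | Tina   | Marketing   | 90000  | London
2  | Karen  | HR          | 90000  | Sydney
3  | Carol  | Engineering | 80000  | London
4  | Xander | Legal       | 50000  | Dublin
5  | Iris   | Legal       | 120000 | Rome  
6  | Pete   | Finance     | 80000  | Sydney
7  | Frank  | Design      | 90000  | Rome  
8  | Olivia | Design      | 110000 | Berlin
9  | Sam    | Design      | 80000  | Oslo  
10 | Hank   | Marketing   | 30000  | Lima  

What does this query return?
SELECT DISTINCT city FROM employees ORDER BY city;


All 'city' values (row order): London, Sydney, London, Dublin, Rome, Sydney, Rome, Berlin, Oslo, Lima
Removing duplicates leaves 7 unique value(s).

7 values:
Berlin
Dublin
Lima
London
Oslo
Rome
Sydney


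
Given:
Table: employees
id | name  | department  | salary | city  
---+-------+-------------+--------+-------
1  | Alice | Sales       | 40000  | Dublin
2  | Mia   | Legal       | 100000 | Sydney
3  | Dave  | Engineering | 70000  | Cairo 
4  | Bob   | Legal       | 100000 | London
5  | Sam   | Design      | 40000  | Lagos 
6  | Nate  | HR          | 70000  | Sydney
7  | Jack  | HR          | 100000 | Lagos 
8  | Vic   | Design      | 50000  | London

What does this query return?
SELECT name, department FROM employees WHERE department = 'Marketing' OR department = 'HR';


Filtering: department = 'Marketing' OR 'HR'
Matching: 2 rows

2 rows:
Nate, HR
Jack, HR


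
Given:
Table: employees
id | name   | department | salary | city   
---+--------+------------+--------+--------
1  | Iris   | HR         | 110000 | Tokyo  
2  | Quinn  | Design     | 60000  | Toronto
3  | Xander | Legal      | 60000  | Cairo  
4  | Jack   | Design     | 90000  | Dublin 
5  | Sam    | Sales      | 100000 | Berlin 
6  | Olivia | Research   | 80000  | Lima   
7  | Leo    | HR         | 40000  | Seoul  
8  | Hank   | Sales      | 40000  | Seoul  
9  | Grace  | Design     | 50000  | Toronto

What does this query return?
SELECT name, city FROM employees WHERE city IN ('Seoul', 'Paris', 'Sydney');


Filtering: city IN ('Seoul', 'Paris', 'Sydney')
Matching: 2 rows

2 rows:
Leo, Seoul
Hank, Seoul


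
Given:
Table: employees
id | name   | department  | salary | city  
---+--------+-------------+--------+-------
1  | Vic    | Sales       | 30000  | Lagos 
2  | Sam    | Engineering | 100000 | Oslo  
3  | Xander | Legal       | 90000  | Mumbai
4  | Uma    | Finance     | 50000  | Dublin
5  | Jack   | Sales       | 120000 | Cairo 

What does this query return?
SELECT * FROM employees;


SELECT * returns all 5 rows with all columns

5 rows:
1, Vic, Sales, 30000, Lagos
2, Sam, Engineering, 100000, Oslo
3, Xander, Legal, 90000, Mumbai
4, Uma, Finance, 50000, Dublin
5, Jack, Sales, 120000, Cairo


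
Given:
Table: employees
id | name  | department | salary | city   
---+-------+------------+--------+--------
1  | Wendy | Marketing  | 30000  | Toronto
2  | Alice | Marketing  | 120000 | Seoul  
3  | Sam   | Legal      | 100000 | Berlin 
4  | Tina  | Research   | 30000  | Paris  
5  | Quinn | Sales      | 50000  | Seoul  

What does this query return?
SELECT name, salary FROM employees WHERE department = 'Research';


Filtering: department = 'Research'
Matching rows: 1

1 rows:
Tina, 30000


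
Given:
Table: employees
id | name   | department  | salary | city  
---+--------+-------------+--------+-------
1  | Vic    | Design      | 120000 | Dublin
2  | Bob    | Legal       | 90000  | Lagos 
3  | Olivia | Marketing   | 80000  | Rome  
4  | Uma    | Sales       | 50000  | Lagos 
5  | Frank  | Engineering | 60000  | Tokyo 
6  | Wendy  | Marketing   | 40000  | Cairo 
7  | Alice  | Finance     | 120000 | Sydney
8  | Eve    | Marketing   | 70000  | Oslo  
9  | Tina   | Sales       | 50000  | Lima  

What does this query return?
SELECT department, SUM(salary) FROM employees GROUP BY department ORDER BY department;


Summing salary within each department:
  Design: 120000 = 120000
  Engineering: 60000 = 60000
  Finance: 120000 = 120000
  Legal: 90000 = 90000
  Marketing: 80000 + 40000 + 70000 = 190000
  Sales: 50000 + 50000 = 100000


6 groups:
Design, 120000
Engineering, 60000
Finance, 120000
Legal, 90000
Marketing, 190000
Sales, 100000


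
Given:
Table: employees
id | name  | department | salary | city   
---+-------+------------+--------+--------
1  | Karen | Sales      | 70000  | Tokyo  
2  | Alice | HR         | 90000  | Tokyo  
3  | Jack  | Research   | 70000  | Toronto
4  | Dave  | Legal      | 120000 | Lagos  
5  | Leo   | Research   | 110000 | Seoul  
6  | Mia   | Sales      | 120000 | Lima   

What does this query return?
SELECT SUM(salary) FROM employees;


SUM(salary) = 70000 + 90000 + 70000 + 120000 + 110000 + 120000 = 580000

580000


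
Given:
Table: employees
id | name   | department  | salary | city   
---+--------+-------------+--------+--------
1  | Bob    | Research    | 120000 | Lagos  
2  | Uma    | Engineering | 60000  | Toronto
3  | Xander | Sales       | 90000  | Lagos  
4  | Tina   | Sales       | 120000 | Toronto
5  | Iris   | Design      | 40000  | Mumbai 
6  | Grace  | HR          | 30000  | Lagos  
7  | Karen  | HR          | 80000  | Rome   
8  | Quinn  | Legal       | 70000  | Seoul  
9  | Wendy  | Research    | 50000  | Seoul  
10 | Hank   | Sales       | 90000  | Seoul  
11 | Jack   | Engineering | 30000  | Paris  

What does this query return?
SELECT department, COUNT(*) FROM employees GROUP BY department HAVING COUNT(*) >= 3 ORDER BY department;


Groups with count >= 3:
  Sales: 3 -> PASS
  Design: 1 -> filtered out
  Engineering: 2 -> filtered out
  HR: 2 -> filtered out
  Legal: 1 -> filtered out
  Research: 2 -> filtered out


1 groups:
Sales, 3


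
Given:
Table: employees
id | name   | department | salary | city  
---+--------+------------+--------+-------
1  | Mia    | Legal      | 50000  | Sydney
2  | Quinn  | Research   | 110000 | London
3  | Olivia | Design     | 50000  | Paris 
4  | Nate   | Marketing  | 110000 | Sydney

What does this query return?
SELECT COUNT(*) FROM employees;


COUNT(*) counts all rows

4


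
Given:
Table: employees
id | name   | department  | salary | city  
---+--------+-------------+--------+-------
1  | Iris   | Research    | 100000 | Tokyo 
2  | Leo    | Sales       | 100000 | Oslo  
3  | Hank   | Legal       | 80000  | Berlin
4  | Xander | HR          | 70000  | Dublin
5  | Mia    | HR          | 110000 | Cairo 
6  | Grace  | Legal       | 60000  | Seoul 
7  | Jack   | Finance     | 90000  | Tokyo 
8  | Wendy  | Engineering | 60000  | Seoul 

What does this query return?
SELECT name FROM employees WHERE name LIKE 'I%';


LIKE 'I%' matches names starting with 'I'
Matching: 1

1 rows:
Iris


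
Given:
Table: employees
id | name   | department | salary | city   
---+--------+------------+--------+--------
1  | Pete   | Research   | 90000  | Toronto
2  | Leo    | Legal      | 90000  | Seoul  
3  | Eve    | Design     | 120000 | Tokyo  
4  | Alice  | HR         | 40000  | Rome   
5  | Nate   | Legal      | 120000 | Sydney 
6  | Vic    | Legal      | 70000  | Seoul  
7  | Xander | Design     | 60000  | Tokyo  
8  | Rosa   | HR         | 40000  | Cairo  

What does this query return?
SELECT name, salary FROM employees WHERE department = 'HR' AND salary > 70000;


Filtering: department = 'HR' AND salary > 70000
Matching: 0 rows

Empty result set (0 rows)


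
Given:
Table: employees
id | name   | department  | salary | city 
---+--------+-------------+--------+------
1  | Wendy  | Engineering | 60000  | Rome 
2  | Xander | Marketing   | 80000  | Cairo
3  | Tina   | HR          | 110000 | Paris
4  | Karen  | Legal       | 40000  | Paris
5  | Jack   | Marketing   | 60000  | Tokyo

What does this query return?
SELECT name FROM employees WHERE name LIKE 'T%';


LIKE 'T%' matches names starting with 'T'
Matching: 1

1 rows:
Tina


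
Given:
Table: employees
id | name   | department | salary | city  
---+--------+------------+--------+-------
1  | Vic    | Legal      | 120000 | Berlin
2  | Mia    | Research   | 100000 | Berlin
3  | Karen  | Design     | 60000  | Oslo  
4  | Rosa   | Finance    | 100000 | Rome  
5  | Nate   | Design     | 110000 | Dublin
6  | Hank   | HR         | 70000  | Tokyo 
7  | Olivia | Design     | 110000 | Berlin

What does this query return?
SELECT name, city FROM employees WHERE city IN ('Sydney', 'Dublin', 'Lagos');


Filtering: city IN ('Sydney', 'Dublin', 'Lagos')
Matching: 1 rows

1 rows:
Nate, Dublin


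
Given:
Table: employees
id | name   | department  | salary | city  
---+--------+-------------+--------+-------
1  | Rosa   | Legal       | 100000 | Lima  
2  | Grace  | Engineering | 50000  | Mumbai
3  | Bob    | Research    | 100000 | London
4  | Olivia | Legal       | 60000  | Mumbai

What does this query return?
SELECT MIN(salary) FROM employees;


Salaries: 100000, 50000, 100000, 60000
MIN = 50000

50000


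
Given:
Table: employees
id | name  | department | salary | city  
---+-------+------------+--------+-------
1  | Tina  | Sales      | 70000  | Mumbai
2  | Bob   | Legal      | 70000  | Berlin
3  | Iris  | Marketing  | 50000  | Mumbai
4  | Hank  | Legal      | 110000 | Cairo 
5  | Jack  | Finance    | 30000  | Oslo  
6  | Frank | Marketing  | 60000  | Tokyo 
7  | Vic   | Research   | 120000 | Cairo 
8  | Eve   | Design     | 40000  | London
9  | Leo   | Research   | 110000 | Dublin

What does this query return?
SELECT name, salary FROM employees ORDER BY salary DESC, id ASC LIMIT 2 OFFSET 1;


Sort by salary DESC (id ASC tiebreak), then skip 1 and take 2
Rows 2 through 3

2 rows:
Hank, 110000
Leo, 110000


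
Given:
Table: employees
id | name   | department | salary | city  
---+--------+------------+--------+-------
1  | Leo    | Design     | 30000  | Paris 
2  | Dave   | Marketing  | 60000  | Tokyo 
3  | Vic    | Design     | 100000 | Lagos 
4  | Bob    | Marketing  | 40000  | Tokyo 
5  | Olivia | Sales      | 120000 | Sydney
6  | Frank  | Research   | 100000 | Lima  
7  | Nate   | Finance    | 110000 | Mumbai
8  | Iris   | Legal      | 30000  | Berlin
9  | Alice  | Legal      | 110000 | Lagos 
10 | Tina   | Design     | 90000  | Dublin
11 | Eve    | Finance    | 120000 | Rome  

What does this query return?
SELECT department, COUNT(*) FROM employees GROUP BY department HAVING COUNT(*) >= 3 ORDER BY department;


Groups with count >= 3:
  Design: 3 -> PASS
  Finance: 2 -> filtered out
  Legal: 2 -> filtered out
  Marketing: 2 -> filtered out
  Research: 1 -> filtered out
  Sales: 1 -> filtered out


1 groups:
Design, 3


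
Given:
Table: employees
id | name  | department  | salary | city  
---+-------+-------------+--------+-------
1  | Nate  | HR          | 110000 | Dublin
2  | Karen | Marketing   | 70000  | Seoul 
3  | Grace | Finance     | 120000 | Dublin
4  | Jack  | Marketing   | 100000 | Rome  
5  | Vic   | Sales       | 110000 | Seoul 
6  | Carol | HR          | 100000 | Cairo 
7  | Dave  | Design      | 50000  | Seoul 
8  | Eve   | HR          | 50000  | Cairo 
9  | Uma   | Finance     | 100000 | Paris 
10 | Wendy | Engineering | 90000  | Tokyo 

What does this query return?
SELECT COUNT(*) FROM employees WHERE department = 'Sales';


Counting rows where department = 'Sales'
  Vic -> MATCH


1


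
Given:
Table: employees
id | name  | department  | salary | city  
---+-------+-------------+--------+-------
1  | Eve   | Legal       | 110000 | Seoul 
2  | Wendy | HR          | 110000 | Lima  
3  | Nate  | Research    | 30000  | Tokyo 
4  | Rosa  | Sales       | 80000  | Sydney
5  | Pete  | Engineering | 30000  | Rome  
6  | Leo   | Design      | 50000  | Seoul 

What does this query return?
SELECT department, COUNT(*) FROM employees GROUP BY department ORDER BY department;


Assigning each row to its department group:
  Eve -> Legal
  Wendy -> HR
  Nate -> Research
  Rosa -> Sales
  Pete -> Engineering
  Leo -> Design


6 groups:
Design, 1
Engineering, 1
HR, 1
Legal, 1
Research, 1
Sales, 1


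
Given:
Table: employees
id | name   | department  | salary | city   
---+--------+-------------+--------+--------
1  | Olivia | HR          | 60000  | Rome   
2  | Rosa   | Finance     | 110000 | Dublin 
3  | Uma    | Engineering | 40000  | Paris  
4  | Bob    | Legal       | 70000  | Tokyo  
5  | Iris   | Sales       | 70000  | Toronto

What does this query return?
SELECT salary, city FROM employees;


Projecting columns: salary, city

5 rows:
60000, Rome
110000, Dublin
40000, Paris
70000, Tokyo
70000, Toronto


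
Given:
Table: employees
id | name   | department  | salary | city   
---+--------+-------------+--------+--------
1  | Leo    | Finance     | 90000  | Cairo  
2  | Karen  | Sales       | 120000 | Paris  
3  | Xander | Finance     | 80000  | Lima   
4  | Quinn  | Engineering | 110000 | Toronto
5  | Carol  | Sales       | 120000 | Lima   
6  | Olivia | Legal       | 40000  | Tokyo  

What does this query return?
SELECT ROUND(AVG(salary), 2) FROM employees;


SUM(salary) = 560000
COUNT = 6
ROUND(AVG, 2) = ROUND(560000 / 6, 2) = 93333.33

93333.33


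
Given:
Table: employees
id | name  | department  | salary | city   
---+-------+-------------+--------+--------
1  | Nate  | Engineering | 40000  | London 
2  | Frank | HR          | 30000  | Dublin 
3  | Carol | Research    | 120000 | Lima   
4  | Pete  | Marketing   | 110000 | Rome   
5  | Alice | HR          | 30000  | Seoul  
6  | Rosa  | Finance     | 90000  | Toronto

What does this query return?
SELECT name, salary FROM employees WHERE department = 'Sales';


Filtering: department = 'Sales'
Matching rows: 0

Empty result set (0 rows)


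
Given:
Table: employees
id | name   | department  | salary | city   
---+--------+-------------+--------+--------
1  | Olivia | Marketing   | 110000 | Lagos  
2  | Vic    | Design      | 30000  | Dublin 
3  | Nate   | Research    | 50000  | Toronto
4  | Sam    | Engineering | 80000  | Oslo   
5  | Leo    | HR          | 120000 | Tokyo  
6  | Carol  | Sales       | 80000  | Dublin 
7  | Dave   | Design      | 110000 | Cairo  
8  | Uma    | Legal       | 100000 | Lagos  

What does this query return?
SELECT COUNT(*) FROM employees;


COUNT(*) counts all rows

8
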